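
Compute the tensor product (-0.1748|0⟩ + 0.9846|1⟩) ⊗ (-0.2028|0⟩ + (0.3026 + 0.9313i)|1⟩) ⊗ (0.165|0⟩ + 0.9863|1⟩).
0.005849|000⟩ + 0.03496|001⟩ + (-0.008728 - 0.02686i)|010⟩ + (-0.05217 - 0.1606i)|011⟩ - 0.03295|100⟩ - 0.1969|101⟩ + (0.04916 + 0.1513i)|110⟩ + (0.2939 + 0.9044i)|111⟩

amp(|b₁b₂…⟩) = product of the factor amplitudes for bits b₁, b₂, …; only kets whose every factor amplitude is nonzero survive.
|000⟩: (-0.1748)(-0.2028)(0.165) = 0.005849
|001⟩: (-0.1748)(-0.2028)(0.9863) = 0.03496
|010⟩: (-0.1748)(0.3026 + 0.9313i)(0.165) = (-0.008728 - 0.02686i)
|011⟩: (-0.1748)(0.3026 + 0.9313i)(0.9863) = (-0.05217 - 0.1606i)
|100⟩: (0.9846)(-0.2028)(0.165) = -0.03295
|101⟩: (0.9846)(-0.2028)(0.9863) = -0.1969
|110⟩: (0.9846)(0.3026 + 0.9313i)(0.165) = (0.04916 + 0.1513i)
|111⟩: (0.9846)(0.3026 + 0.9313i)(0.9863) = (0.2939 + 0.9044i)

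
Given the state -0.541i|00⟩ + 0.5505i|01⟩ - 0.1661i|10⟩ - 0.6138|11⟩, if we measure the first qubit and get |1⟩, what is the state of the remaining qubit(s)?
-0.2612i|0⟩ - 0.9653|1⟩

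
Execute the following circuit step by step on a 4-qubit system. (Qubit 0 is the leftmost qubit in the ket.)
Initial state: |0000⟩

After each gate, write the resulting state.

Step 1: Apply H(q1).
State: 1/√2|0000⟩ + 1/√2|0100⟩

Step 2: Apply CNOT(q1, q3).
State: 1/√2|0000⟩ + 1/√2|0101⟩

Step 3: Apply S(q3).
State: 1/√2|0000⟩ + (1/√2)i|0101⟩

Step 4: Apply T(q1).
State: 1/√2|0000⟩ + (-1/2 + (1/2)i)|0101⟩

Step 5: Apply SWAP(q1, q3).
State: 1/√2|0000⟩ + (-1/2 + (1/2)i)|0101⟩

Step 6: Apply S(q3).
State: 1/√2|0000⟩ + (-1/2 - (1/2)i)|0101⟩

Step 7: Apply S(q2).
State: 1/√2|0000⟩ + (-1/2 - (1/2)i)|0101⟩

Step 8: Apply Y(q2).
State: (1/√2)i|0010⟩ + (1/2 - (1/2)i)|0111⟩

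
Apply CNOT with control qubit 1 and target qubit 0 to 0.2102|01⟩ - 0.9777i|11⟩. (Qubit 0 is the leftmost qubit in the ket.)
-0.9777i|01⟩ + 0.2102|11⟩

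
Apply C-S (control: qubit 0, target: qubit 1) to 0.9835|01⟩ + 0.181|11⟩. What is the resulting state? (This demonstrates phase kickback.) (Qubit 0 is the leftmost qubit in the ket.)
0.9835|01⟩ + 0.181i|11⟩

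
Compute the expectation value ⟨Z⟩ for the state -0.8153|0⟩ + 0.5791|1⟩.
0.3294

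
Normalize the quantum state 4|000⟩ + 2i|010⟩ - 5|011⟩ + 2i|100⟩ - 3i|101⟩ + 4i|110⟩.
0.465|000⟩ + 0.2325i|010⟩ - 0.5812|011⟩ + 0.2325i|100⟩ - 0.3487i|101⟩ + 0.465i|110⟩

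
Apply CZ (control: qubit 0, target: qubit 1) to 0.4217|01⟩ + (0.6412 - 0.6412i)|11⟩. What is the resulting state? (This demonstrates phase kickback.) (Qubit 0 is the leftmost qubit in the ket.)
0.4217|01⟩ + (-0.6412 + 0.6412i)|11⟩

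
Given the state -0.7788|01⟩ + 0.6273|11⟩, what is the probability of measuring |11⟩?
0.3935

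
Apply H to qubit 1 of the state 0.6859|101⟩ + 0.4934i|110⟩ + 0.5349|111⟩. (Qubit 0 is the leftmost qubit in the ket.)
0.3489i|100⟩ + 0.8632|101⟩ - 0.3489i|110⟩ + 0.1068|111⟩

H on qubit 1 mixes each pair of kets that differ only in qubit 1: amplitudes (a, b) of (|…0…⟩, |…1…⟩) become ((a + b)/√2, (a − b)/√2). Kets absent from the input have amplitude 0.
(|100⟩, |110⟩): (a, b) = (0, 0.4934i) → (0.3489i, -0.3489i)
(|101⟩, |111⟩): (a, b) = (0.6859, 0.5349) → (0.8632, 0.1068)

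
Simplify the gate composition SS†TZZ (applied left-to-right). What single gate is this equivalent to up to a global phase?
T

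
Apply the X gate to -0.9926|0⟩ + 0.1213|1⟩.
0.1213|0⟩ - 0.9926|1⟩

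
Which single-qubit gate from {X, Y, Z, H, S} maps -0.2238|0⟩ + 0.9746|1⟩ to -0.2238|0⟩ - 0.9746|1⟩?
Z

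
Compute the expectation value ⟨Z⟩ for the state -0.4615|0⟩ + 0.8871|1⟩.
-0.574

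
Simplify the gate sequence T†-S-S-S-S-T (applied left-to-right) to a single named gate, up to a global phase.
I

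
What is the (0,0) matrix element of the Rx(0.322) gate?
0.9871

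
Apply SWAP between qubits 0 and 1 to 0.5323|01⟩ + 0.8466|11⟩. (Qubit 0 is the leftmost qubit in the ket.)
0.5323|10⟩ + 0.8466|11⟩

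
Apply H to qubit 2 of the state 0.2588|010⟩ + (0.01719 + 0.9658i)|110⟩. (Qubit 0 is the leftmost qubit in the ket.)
0.183|010⟩ + 0.183|011⟩ + (0.01216 + 0.6829i)|110⟩ + (0.01216 + 0.6829i)|111⟩

H on qubit 2 mixes each pair of kets that differ only in qubit 2: amplitudes (a, b) of (|…0…⟩, |…1…⟩) become ((a + b)/√2, (a − b)/√2). Kets absent from the input have amplitude 0.
(|010⟩, |011⟩): (a, b) = (0.2588, 0) → (0.183, 0.183)
(|110⟩, |111⟩): (a, b) = ((0.01719 + 0.9658i), 0) → ((0.01216 + 0.6829i), (0.01216 + 0.6829i))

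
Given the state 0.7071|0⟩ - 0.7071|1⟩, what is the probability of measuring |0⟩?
0.5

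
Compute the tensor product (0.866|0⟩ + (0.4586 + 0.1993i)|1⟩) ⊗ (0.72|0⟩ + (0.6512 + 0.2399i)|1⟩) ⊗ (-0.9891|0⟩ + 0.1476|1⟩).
-0.6167|000⟩ + 0.09203|001⟩ + (-0.5578 - 0.2055i)|010⟩ + (0.08324 + 0.03066i)|011⟩ + (-0.3266 - 0.1419i)|100⟩ + (0.04874 + 0.02118i)|101⟩ + (-0.2481 - 0.2372i)|110⟩ + (0.03702 + 0.03539i)|111⟩

amp(|b₁b₂…⟩) = product of the factor amplitudes for bits b₁, b₂, …; only kets whose every factor amplitude is nonzero survive.
|000⟩: (0.866)(0.72)(-0.9891) = -0.6167
|001⟩: (0.866)(0.72)(0.1476) = 0.09203
|010⟩: (0.866)(0.6512 + 0.2399i)(-0.9891) = (-0.5578 - 0.2055i)
|011⟩: (0.866)(0.6512 + 0.2399i)(0.1476) = (0.08324 + 0.03066i)
|100⟩: (0.4586 + 0.1993i)(0.72)(-0.9891) = (-0.3266 - 0.1419i)
|101⟩: (0.4586 + 0.1993i)(0.72)(0.1476) = (0.04874 + 0.02118i)
|110⟩: (0.4586 + 0.1993i)(0.6512 + 0.2399i)(-0.9891) = (-0.2481 - 0.2372i)
|111⟩: (0.4586 + 0.1993i)(0.6512 + 0.2399i)(0.1476) = (0.03702 + 0.03539i)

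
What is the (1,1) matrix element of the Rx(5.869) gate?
-0.9786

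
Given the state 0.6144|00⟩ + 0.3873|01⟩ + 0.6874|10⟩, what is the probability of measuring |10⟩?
0.4725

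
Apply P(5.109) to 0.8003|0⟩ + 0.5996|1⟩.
0.8003|0⟩ + (0.2316 - 0.5531i)|1⟩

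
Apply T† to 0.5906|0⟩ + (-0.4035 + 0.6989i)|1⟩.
0.5906|0⟩ + (0.2089 + 0.7795i)|1⟩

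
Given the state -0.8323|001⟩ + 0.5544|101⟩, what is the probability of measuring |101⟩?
0.3074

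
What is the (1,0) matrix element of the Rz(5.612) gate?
0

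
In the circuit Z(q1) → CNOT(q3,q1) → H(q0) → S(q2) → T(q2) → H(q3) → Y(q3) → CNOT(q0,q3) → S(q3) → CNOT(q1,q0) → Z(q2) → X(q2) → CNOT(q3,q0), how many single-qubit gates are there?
9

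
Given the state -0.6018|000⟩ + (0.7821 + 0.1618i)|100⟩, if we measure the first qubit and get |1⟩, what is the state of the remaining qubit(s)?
(0.9793 + 0.2026i)|00⟩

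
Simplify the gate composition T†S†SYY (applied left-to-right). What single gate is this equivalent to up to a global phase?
T†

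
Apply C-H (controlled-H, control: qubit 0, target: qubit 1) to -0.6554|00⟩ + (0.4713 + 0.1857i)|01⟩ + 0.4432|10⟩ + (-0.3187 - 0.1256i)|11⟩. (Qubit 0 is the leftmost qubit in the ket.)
-0.6554|00⟩ + (0.4713 + 0.1857i)|01⟩ + (0.08803 - 0.08881i)|10⟩ + (0.5387 + 0.08881i)|11⟩

C-H leaves the control-|0⟩ kets |00⟩, |01⟩ unchanged and applies H to qubit 1 on the control-|1⟩ pair (|10⟩, |11⟩).
H = [[1/√2, 1/√2], [1/√2, -1/√2]].
With a = amp(|10⟩) = 0.4432 and b = amp(|11⟩) = (-0.3187 - 0.1256i):
new amp(|10⟩) = (1/√2)·a + (1/√2)·b = (0.08803 - 0.08881i)
new amp(|11⟩) = (1/√2)·a + (-1/√2)·b = (0.5387 + 0.08881i)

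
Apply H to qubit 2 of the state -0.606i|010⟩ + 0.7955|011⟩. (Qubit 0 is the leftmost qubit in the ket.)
(0.5625 - 0.4285i)|010⟩ + (-0.5625 - 0.4285i)|011⟩

H on qubit 2 mixes each pair of kets that differ only in qubit 2: amplitudes (a, b) of (|…0…⟩, |…1…⟩) become ((a + b)/√2, (a − b)/√2). Kets absent from the input have amplitude 0.
(|010⟩, |011⟩): (a, b) = (-0.606i, 0.7955) → ((0.5625 - 0.4285i), (-0.5625 - 0.4285i))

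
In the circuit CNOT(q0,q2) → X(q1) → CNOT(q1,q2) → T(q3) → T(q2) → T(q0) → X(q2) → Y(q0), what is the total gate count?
8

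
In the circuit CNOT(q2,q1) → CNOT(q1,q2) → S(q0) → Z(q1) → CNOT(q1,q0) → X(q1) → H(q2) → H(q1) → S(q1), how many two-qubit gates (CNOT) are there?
3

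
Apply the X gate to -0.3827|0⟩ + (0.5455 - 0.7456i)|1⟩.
(0.5455 - 0.7456i)|0⟩ - 0.3827|1⟩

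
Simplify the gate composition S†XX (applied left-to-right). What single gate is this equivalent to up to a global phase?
S†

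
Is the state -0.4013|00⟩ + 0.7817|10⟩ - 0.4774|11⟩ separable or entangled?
Entangled

Writing the state as a|00⟩ + b|01⟩ + c|10⟩ + d|11⟩, it is a product state iff ad − bc = 0.
Here (a, b, c, d) = (-0.4013, 0, 0.7817, -0.4774): ad − bc = (-0.4013)(-0.4774) − (0)(0.7817) = 0.1916 ≠ 0, so the state is entangled.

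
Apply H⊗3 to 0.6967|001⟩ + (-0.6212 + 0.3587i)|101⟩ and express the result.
(0.02669 + 0.1268i)|000⟩ + (-0.02669 - 0.1268i)|001⟩ + (0.02669 + 0.1268i)|010⟩ + (-0.02669 - 0.1268i)|011⟩ + (0.4659 - 0.1268i)|100⟩ + (-0.4659 + 0.1268i)|101⟩ + (0.4659 - 0.1268i)|110⟩ + (-0.4659 + 0.1268i)|111⟩

H⊗3 gives amp(|y⟩) = (1/2√2) Σ_x (−1)^(x·y) amp(|x⟩), where x·y is the number of positions in which both x and y have a 1.
|000⟩: (0.6967 + (-0.6212 + 0.3587i))/(2√2) = (0.02669 + 0.1268i)
|001⟩: (-0.6967 - (-0.6212 + 0.3587i))/(2√2) = (-0.02669 - 0.1268i)
|010⟩: (0.6967 + (-0.6212 + 0.3587i))/(2√2) = (0.02669 + 0.1268i)
|011⟩: (-0.6967 - (-0.6212 + 0.3587i))/(2√2) = (-0.02669 - 0.1268i)
|100⟩: (0.6967 - (-0.6212 + 0.3587i))/(2√2) = (0.4659 - 0.1268i)
|101⟩: (-0.6967 + (-0.6212 + 0.3587i))/(2√2) = (-0.4659 + 0.1268i)
|110⟩: (0.6967 - (-0.6212 + 0.3587i))/(2√2) = (0.4659 - 0.1268i)
|111⟩: (-0.6967 + (-0.6212 + 0.3587i))/(2√2) = (-0.4659 + 0.1268i)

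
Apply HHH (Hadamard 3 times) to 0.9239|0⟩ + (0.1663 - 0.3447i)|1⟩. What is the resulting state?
(0.7709 - 0.2437i)|0⟩ + (0.5357 + 0.2437i)|1⟩

H² = I, so H^3 = H: a single Hadamard. With (a, b) = (0.9239, (0.1663 - 0.3447i)), H gives ((a + b)/√2, (a − b)/√2) = ((0.7709 - 0.2437i), (0.5357 + 0.2437i)).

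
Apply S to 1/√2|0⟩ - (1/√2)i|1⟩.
1/√2|0⟩ + 1/√2|1⟩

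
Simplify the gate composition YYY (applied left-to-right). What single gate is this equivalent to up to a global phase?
Y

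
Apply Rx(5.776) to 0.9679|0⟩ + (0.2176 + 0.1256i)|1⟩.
(-0.9054 - 0.05459i)|0⟩ + (-0.2106 - 0.3644i)|1⟩

Rx(5.776) = [[cos(θ/2), −i·sin(θ/2)], [−i·sin(θ/2), cos(θ/2)]]; θ = 5.776, cos(θ/2) ≈ -0.968017, sin(θ/2) ≈ 0.250883.
With a = amp(|0⟩) = 0.9679 and b = amp(|1⟩) = (0.2176 + 0.1256i):
new amp(|0⟩) = (-0.968017)·a + (-0.250883i)·b = (-0.9054 - 0.05459i)
new amp(|1⟩) = (-0.250883i)·a + (-0.968017)·b = (-0.2106 - 0.3644i)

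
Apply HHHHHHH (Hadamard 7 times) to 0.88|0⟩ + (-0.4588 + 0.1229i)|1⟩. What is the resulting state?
(0.2978 + 0.0869i)|0⟩ + (0.9467 - 0.0869i)|1⟩

H² = I, so H^7 = H: a single Hadamard. With (a, b) = (0.88, (-0.4588 + 0.1229i)), H gives ((a + b)/√2, (a − b)/√2) = ((0.2978 + 0.0869i), (0.9467 - 0.0869i)).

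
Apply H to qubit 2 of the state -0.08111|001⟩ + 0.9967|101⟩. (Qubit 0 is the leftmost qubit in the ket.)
-0.05735|000⟩ + 0.05735|001⟩ + 0.7048|100⟩ - 0.7048|101⟩

H on qubit 2 mixes each pair of kets that differ only in qubit 2: amplitudes (a, b) of (|…0…⟩, |…1…⟩) become ((a + b)/√2, (a − b)/√2). Kets absent from the input have amplitude 0.
(|000⟩, |001⟩): (a, b) = (0, -0.08111) → (-0.05735, 0.05735)
(|100⟩, |101⟩): (a, b) = (0, 0.9967) → (0.7048, -0.7048)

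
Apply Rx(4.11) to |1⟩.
-0.885i|0⟩ - 0.4655|1⟩

Rx(4.11) = [[cos(θ/2), −i·sin(θ/2)], [−i·sin(θ/2), cos(θ/2)]]; θ = 4.11, cos(θ/2) ≈ -0.465504, sin(θ/2) ≈ 0.885046.
With a = amp(|0⟩) = 0 and b = amp(|1⟩) = 1:
new amp(|0⟩) = (-0.465504)·a + (-0.885046i)·b = -0.885i
new amp(|1⟩) = (-0.885046i)·a + (-0.465504)·b = -0.4655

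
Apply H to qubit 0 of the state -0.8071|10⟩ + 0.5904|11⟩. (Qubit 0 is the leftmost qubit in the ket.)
-0.5707|00⟩ + 0.4175|01⟩ + 0.5707|10⟩ - 0.4175|11⟩

H on qubit 0 mixes each pair of kets that differ only in qubit 0: amplitudes (a, b) of (|…0…⟩, |…1…⟩) become ((a + b)/√2, (a − b)/√2). Kets absent from the input have amplitude 0.
(|00⟩, |10⟩): (a, b) = (0, -0.8071) → (-0.5707, 0.5707)
(|01⟩, |11⟩): (a, b) = (0, 0.5904) → (0.4175, -0.4175)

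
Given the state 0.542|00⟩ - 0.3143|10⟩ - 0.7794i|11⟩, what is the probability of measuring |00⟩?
0.2938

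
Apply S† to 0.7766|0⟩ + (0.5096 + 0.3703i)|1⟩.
0.7766|0⟩ + (0.3703 - 0.5096i)|1⟩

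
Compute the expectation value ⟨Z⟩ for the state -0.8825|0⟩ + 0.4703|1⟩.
0.5576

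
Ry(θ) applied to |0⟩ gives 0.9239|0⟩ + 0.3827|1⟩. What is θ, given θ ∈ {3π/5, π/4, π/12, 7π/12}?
π/4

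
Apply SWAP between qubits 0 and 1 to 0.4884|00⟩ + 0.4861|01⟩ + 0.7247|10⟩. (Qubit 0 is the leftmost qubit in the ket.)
0.4884|00⟩ + 0.7247|01⟩ + 0.4861|10⟩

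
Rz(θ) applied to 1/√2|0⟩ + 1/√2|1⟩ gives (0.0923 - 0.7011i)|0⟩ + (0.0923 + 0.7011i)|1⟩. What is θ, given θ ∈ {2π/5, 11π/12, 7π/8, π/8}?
11π/12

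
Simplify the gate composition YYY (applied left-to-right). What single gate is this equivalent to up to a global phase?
Y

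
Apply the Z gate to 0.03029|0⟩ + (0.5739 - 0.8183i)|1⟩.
0.03029|0⟩ + (-0.5739 + 0.8183i)|1⟩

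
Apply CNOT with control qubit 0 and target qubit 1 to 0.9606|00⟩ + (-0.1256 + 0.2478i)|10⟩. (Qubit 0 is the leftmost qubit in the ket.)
0.9606|00⟩ + (-0.1256 + 0.2478i)|11⟩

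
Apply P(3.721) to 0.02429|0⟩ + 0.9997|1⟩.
0.02429|0⟩ + (-0.8365 - 0.5474i)|1⟩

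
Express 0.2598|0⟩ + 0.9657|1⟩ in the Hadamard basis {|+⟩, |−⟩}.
0.8666|+⟩ - 0.4991|−⟩

With |ψ⟩ = α|0⟩ + β|1⟩, the Hadamard-basis coefficients are ⟨+|ψ⟩ = (α + β)/√2 and ⟨−|ψ⟩ = (α − β)/√2.
Here α = 0.2598, β = 0.9657: (α + β)/√2 = 0.8666, (α − β)/√2 = -0.4991.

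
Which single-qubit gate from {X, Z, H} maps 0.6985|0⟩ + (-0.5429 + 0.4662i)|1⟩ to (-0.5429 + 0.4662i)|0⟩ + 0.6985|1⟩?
X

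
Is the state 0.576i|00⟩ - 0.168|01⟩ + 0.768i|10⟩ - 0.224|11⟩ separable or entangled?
Separable

Writing the state as a|00⟩ + b|01⟩ + c|10⟩ + d|11⟩, it is a product state iff ad − bc = 0.
Here (a, b, c, d) = (0.576i, -0.168, 0.768i, -0.224): ad − bc = (0.576i)(-0.224) − (-0.168)(0.768i) = 0, so the state is separable.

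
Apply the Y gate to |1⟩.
-i|0⟩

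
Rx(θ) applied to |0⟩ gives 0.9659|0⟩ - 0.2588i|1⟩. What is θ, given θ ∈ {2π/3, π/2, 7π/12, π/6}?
π/6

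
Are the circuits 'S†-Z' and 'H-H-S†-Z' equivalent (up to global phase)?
Yes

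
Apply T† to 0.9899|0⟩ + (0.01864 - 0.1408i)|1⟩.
0.9899|0⟩ + (-0.08638 - 0.1127i)|1⟩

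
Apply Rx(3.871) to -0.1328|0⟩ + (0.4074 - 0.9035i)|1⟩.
(-0.7967 - 0.3806i)|0⟩ + (-0.1453 + 0.4463i)|1⟩

Rx(3.871) = [[cos(θ/2), −i·sin(θ/2)], [−i·sin(θ/2), cos(θ/2)]]; θ = 3.871, cos(θ/2) ≈ -0.356672, sin(θ/2) ≈ 0.934229.
With a = amp(|0⟩) = -0.1328 and b = amp(|1⟩) = (0.4074 - 0.9035i):
new amp(|0⟩) = (-0.356672)·a + (-0.934229i)·b = (-0.7967 - 0.3806i)
new amp(|1⟩) = (-0.934229i)·a + (-0.356672)·b = (-0.1453 + 0.4463i)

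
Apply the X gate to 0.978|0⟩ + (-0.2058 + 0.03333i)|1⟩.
(-0.2058 + 0.03333i)|0⟩ + 0.978|1⟩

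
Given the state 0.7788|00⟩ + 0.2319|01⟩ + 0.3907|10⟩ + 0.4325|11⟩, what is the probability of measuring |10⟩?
0.1526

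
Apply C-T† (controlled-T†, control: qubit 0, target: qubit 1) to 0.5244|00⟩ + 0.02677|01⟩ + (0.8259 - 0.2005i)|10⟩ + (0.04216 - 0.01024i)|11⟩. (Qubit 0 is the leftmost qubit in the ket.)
0.5244|00⟩ + 0.02677|01⟩ + (0.8259 - 0.2005i)|10⟩ + (0.02257 - 0.03705i)|11⟩

C-T† leaves the control-|0⟩ kets |00⟩, |01⟩ unchanged and applies T† to qubit 1 on the control-|1⟩ pair (|10⟩, |11⟩).
T† = [[1, 0], [0, (1/√2 - (1/√2)i)]].
With a = amp(|10⟩) = (0.8259 - 0.2005i) and b = amp(|11⟩) = (0.04216 - 0.01024i):
new amp(|10⟩) = (1)·a = (0.8259 - 0.2005i)
new amp(|11⟩) = (1/√2 - (1/√2)i)·b = (0.02257 - 0.03705i)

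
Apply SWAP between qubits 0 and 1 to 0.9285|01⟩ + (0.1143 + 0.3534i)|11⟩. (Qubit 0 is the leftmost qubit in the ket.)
0.9285|10⟩ + (0.1143 + 0.3534i)|11⟩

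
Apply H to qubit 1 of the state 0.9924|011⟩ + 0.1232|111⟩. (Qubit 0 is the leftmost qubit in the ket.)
0.7017|001⟩ - 0.7017|011⟩ + 0.08712|101⟩ - 0.08712|111⟩

H on qubit 1 mixes each pair of kets that differ only in qubit 1: amplitudes (a, b) of (|…0…⟩, |…1…⟩) become ((a + b)/√2, (a − b)/√2). Kets absent from the input have amplitude 0.
(|001⟩, |011⟩): (a, b) = (0, 0.9924) → (0.7017, -0.7017)
(|101⟩, |111⟩): (a, b) = (0, 0.1232) → (0.08712, -0.08712)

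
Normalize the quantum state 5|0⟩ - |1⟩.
0.9806|0⟩ - 0.1961|1⟩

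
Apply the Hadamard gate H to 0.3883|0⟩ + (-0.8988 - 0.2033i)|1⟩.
(-0.361 - 0.1438i)|0⟩ + (0.9101 + 0.1438i)|1⟩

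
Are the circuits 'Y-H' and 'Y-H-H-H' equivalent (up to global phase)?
Yes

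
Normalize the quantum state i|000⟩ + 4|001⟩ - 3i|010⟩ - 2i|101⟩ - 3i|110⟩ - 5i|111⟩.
0.125i|000⟩ + 1/2|001⟩ - 0.375i|010⟩ - 0.25i|101⟩ - 0.375i|110⟩ - 0.625i|111⟩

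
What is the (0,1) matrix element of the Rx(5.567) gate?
-0.3505i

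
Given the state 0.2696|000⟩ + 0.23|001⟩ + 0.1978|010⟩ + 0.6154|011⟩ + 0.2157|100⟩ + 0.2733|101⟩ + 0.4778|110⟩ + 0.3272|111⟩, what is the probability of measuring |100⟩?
0.04653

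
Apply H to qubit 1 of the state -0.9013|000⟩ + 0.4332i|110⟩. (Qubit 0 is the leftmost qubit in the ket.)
-0.6373|000⟩ - 0.6373|010⟩ + 0.3063i|100⟩ - 0.3063i|110⟩

H on qubit 1 mixes each pair of kets that differ only in qubit 1: amplitudes (a, b) of (|…0…⟩, |…1…⟩) become ((a + b)/√2, (a − b)/√2). Kets absent from the input have amplitude 0.
(|000⟩, |010⟩): (a, b) = (-0.9013, 0) → (-0.6373, -0.6373)
(|100⟩, |110⟩): (a, b) = (0, 0.4332i) → (0.3063i, -0.3063i)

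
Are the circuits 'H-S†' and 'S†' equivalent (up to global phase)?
No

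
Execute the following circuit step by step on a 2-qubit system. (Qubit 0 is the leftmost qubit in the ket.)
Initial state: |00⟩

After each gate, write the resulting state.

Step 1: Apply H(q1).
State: 1/√2|00⟩ + 1/√2|01⟩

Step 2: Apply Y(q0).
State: (1/√2)i|10⟩ + (1/√2)i|11⟩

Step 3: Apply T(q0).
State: (-1/2 + (1/2)i)|10⟩ + (-1/2 + (1/2)i)|11⟩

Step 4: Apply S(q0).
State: (-1/2 - (1/2)i)|10⟩ + (-1/2 - (1/2)i)|11⟩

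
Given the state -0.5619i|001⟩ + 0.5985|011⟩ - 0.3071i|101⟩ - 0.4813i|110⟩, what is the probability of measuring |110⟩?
0.2316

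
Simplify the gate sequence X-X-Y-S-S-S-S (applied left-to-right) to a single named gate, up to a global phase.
Y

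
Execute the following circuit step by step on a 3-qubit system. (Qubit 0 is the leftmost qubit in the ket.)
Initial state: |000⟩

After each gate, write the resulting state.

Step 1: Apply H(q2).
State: 1/√2|000⟩ + 1/√2|001⟩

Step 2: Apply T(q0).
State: 1/√2|000⟩ + 1/√2|001⟩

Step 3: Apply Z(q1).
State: 1/√2|000⟩ + 1/√2|001⟩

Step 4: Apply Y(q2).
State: -(1/√2)i|000⟩ + (1/√2)i|001⟩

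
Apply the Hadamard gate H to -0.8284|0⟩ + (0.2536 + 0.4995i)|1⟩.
(-0.4064 + 0.3532i)|0⟩ + (-0.7651 - 0.3532i)|1⟩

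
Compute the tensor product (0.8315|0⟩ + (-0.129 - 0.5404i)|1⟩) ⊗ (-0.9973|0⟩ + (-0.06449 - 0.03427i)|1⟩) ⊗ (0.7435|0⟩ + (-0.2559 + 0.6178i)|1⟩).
-0.6166|000⟩ + (0.2122 - 0.5123i)|001⟩ + (-0.03987 - 0.02119i)|010⟩ + (0.03133 - 0.02584i)|011⟩ + (0.09565 + 0.4007i)|100⟩ + (-0.3659 - 0.05843i)|101⟩ + (-0.007584 + 0.0292i)|110⟩ + (-0.02165 - 0.01635i)|111⟩

amp(|b₁b₂…⟩) = product of the factor amplitudes for bits b₁, b₂, …; only kets whose every factor amplitude is nonzero survive.
|000⟩: (0.8315)(-0.9973)(0.7435) = -0.6166
|001⟩: (0.8315)(-0.9973)(-0.2559 + 0.6178i) = (0.2122 - 0.5123i)
|010⟩: (0.8315)(-0.06449 - 0.03427i)(0.7435) = (-0.03987 - 0.02119i)
|011⟩: (0.8315)(-0.06449 - 0.03427i)(-0.2559 + 0.6178i) = (0.03133 - 0.02584i)
|100⟩: (-0.129 - 0.5404i)(-0.9973)(0.7435) = (0.09565 + 0.4007i)
|101⟩: (-0.129 - 0.5404i)(-0.9973)(-0.2559 + 0.6178i) = (-0.3659 - 0.05843i)
|110⟩: (-0.129 - 0.5404i)(-0.06449 - 0.03427i)(0.7435) = (-0.007584 + 0.0292i)
|111⟩: (-0.129 - 0.5404i)(-0.06449 - 0.03427i)(-0.2559 + 0.6178i) = (-0.02165 - 0.01635i)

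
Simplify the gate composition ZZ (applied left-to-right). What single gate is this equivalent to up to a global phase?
I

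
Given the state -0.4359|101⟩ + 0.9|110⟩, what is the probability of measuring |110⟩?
0.81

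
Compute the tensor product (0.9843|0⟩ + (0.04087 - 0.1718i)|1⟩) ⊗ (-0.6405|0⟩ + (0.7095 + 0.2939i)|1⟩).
-0.6304|00⟩ + (0.6984 + 0.2893i)|01⟩ + (-0.02618 + 0.11i)|10⟩ + (0.07949 - 0.1099i)|11⟩

amp(|b₁b₂…⟩) = product of the factor amplitudes for bits b₁, b₂, …; only kets whose every factor amplitude is nonzero survive.
|00⟩: (0.9843)(-0.6405) = -0.6304
|01⟩: (0.9843)(0.7095 + 0.2939i) = (0.6984 + 0.2893i)
|10⟩: (0.04087 - 0.1718i)(-0.6405) = (-0.02618 + 0.11i)
|11⟩: (0.04087 - 0.1718i)(0.7095 + 0.2939i) = (0.07949 - 0.1099i)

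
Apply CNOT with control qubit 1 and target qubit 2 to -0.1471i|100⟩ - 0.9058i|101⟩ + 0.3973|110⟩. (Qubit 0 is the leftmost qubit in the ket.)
-0.1471i|100⟩ - 0.9058i|101⟩ + 0.3973|111⟩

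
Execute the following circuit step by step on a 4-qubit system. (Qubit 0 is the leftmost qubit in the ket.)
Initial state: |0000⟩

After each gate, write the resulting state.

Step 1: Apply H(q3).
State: 1/√2|0000⟩ + 1/√2|0001⟩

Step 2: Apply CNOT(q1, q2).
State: 1/√2|0000⟩ + 1/√2|0001⟩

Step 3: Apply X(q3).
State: 1/√2|0000⟩ + 1/√2|0001⟩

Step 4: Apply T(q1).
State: 1/√2|0000⟩ + 1/√2|0001⟩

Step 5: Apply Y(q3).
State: -(1/√2)i|0000⟩ + (1/√2)i|0001⟩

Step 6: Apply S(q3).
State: -(1/√2)i|0000⟩ - 1/√2|0001⟩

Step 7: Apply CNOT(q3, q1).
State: -(1/√2)i|0000⟩ - 1/√2|0101⟩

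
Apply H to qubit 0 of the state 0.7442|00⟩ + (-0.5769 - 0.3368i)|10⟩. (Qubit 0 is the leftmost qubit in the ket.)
(0.1183 - 0.2382i)|00⟩ + (0.9342 + 0.2382i)|10⟩

H on qubit 0 mixes each pair of kets that differ only in qubit 0: amplitudes (a, b) of (|…0…⟩, |…1…⟩) become ((a + b)/√2, (a − b)/√2). Kets absent from the input have amplitude 0.
(|00⟩, |10⟩): (a, b) = (0.7442, (-0.5769 - 0.3368i)) → ((0.1183 - 0.2382i), (0.9342 + 0.2382i))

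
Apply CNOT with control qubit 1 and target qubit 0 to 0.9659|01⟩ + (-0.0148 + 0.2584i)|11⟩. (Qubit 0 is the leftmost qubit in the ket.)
(-0.0148 + 0.2584i)|01⟩ + 0.9659|11⟩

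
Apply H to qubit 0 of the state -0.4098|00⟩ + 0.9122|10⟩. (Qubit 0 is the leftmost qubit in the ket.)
0.3553|00⟩ - 0.9348|10⟩

H on qubit 0 mixes each pair of kets that differ only in qubit 0: amplitudes (a, b) of (|…0…⟩, |…1…⟩) become ((a + b)/√2, (a − b)/√2). Kets absent from the input have amplitude 0.
(|00⟩, |10⟩): (a, b) = (-0.4098, 0.9122) → (0.3553, -0.9348)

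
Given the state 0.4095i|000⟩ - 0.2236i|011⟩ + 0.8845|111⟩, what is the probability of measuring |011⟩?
0.05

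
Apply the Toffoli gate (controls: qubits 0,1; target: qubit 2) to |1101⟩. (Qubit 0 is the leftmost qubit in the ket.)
|1111⟩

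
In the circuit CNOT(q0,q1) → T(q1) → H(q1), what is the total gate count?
3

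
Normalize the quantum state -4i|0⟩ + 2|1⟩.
-0.8944i|0⟩ + 1/√5|1⟩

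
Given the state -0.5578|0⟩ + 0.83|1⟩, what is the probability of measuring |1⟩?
0.6889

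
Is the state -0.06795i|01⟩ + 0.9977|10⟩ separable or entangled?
Entangled

Writing the state as a|00⟩ + b|01⟩ + c|10⟩ + d|11⟩, it is a product state iff ad − bc = 0.
Here (a, b, c, d) = (0, -0.06795i, 0.9977, 0): ad − bc = (0)(0) − (-0.06795i)(0.9977) = 0.06779i ≠ 0, so the state is entangled.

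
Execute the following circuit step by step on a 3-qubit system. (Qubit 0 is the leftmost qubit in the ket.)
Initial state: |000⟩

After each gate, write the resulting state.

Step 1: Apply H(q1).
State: 1/√2|000⟩ + 1/√2|010⟩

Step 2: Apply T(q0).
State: 1/√2|000⟩ + 1/√2|010⟩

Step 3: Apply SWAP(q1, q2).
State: 1/√2|000⟩ + 1/√2|001⟩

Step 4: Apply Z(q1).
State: 1/√2|000⟩ + 1/√2|001⟩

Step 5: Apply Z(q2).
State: 1/√2|000⟩ - 1/√2|001⟩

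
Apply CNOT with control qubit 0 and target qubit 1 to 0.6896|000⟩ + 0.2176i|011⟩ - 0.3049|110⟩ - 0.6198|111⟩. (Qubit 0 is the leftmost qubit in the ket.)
0.6896|000⟩ + 0.2176i|011⟩ - 0.3049|100⟩ - 0.6198|101⟩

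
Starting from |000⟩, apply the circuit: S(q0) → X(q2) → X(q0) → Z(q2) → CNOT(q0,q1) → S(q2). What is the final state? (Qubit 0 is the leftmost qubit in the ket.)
-i|111⟩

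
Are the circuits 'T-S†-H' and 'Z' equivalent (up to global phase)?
No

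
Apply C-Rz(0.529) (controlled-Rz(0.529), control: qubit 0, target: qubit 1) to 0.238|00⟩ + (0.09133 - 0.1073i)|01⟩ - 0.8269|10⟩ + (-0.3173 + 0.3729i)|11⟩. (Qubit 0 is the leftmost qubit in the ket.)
0.238|00⟩ + (0.09133 - 0.1073i)|01⟩ + (-0.7981 + 0.2162i)|10⟩ + (-0.4038 + 0.277i)|11⟩

C-Rz(0.529) leaves the control-|0⟩ kets |00⟩, |01⟩ unchanged and applies Rz(0.529) to qubit 1 on the control-|1⟩ pair (|10⟩, |11⟩).
Rz(0.529) = [[e^(−iθ/2), 0], [0, e^(iθ/2)]] with e^(±iθ/2) = cos(θ/2) ± i·sin(θ/2); θ = 0.529, cos(θ/2) ≈ 0.965223, sin(θ/2) ≈ 0.261427.
With a = amp(|10⟩) = -0.8269 and b = amp(|11⟩) = (-0.3173 + 0.3729i):
new amp(|10⟩) = (0.965223 - 0.261427i)·a = (-0.7981 + 0.2162i)
new amp(|11⟩) = (0.965223 + 0.261427i)·b = (-0.4038 + 0.277i)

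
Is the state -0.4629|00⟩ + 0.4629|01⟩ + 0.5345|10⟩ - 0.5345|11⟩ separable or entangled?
Separable

Writing the state as a|00⟩ + b|01⟩ + c|10⟩ + d|11⟩, it is a product state iff ad − bc = 0.
Here (a, b, c, d) = (-0.4629, 0.4629, 0.5345, -0.5345): ad − bc = (-0.4629)(-0.5345) − (0.4629)(0.5345) = 0, so the state is separable.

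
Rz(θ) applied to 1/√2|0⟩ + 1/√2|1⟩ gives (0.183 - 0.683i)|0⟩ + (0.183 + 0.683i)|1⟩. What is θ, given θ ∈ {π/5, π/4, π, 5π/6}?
5π/6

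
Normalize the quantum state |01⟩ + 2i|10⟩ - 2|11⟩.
0.3333|01⟩ + 0.6667i|10⟩ - 0.6667|11⟩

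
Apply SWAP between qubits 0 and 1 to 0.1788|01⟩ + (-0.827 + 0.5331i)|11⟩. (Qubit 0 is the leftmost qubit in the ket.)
0.1788|10⟩ + (-0.827 + 0.5331i)|11⟩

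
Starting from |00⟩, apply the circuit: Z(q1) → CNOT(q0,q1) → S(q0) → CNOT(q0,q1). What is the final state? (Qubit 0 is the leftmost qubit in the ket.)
|00⟩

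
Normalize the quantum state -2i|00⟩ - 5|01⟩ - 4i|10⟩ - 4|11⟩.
-0.2561i|00⟩ - 0.6402|01⟩ - 0.5121i|10⟩ - 0.5121|11⟩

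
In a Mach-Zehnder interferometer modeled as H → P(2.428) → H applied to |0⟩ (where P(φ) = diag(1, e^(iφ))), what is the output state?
(0.122 + 0.3273i)|0⟩ + (0.878 - 0.3273i)|1⟩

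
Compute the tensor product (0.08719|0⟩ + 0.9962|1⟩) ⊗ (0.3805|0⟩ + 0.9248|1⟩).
0.03318|00⟩ + 0.08063|01⟩ + 0.3791|10⟩ + 0.9213|11⟩

amp(|b₁b₂…⟩) = product of the factor amplitudes for bits b₁, b₂, …; only kets whose every factor amplitude is nonzero survive.
|00⟩: (0.08719)(0.3805) = 0.03318
|01⟩: (0.08719)(0.9248) = 0.08063
|10⟩: (0.9962)(0.3805) = 0.3791
|11⟩: (0.9962)(0.9248) = 0.9213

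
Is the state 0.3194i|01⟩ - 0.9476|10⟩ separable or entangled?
Entangled

Writing the state as a|00⟩ + b|01⟩ + c|10⟩ + d|11⟩, it is a product state iff ad − bc = 0.
Here (a, b, c, d) = (0, 0.3194i, -0.9476, 0): ad − bc = (0)(0) − (0.3194i)(-0.9476) = 0.3027i ≠ 0, so the state is entangled.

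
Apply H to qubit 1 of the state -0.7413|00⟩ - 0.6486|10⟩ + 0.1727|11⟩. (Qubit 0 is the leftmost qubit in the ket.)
-0.5242|00⟩ - 0.5242|01⟩ - 0.3365|10⟩ - 0.5807|11⟩

H on qubit 1 mixes each pair of kets that differ only in qubit 1: amplitudes (a, b) of (|…0…⟩, |…1…⟩) become ((a + b)/√2, (a − b)/√2). Kets absent from the input have amplitude 0.
(|00⟩, |01⟩): (a, b) = (-0.7413, 0) → (-0.5242, -0.5242)
(|10⟩, |11⟩): (a, b) = (-0.6486, 0.1727) → (-0.3365, -0.5807)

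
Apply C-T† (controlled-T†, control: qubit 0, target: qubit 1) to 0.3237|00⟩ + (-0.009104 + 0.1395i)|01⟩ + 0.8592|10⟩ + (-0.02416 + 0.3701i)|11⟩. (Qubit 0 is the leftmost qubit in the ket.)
0.3237|00⟩ + (-0.009104 + 0.1395i)|01⟩ + 0.8592|10⟩ + (0.2446 + 0.2788i)|11⟩

C-T† leaves the control-|0⟩ kets |00⟩, |01⟩ unchanged and applies T† to qubit 1 on the control-|1⟩ pair (|10⟩, |11⟩).
T† = [[1, 0], [0, (1/√2 - (1/√2)i)]].
With a = amp(|10⟩) = 0.8592 and b = amp(|11⟩) = (-0.02416 + 0.3701i):
new amp(|10⟩) = (1)·a = 0.8592
new amp(|11⟩) = (1/√2 - (1/√2)i)·b = (0.2446 + 0.2788i)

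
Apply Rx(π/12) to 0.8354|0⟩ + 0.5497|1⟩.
(0.8283 - 0.07175i)|0⟩ + (0.545 - 0.109i)|1⟩

Rx(π/12) = [[cos(θ/2), −i·sin(θ/2)], [−i·sin(θ/2), cos(θ/2)]]; θ = π/12, cos(θ/2) ≈ 0.991445, sin(θ/2) ≈ 0.130526.
With a = amp(|0⟩) = 0.8354 and b = amp(|1⟩) = 0.5497:
new amp(|0⟩) = (0.991445)·a + (-0.130526i)·b = (0.8283 - 0.07175i)
new amp(|1⟩) = (-0.130526i)·a + (0.991445)·b = (0.545 - 0.109i)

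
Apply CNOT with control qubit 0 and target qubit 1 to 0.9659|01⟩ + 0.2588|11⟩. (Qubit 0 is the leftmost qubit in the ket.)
0.9659|01⟩ + 0.2588|10⟩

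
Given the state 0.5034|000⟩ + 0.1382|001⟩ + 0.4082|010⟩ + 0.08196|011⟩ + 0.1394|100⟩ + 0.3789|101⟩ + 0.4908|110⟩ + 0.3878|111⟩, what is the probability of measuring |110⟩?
0.2409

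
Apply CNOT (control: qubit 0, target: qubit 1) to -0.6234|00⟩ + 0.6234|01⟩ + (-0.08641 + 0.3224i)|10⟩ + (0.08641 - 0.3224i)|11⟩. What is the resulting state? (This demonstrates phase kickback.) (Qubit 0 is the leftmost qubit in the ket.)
-0.6234|00⟩ + 0.6234|01⟩ + (0.08641 - 0.3224i)|10⟩ + (-0.08641 + 0.3224i)|11⟩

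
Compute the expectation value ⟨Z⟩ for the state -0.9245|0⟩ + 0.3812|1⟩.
0.7094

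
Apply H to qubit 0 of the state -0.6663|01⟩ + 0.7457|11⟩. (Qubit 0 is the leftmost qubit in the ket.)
0.05614|01⟩ - 0.9984|11⟩

H on qubit 0 mixes each pair of kets that differ only in qubit 0: amplitudes (a, b) of (|…0…⟩, |…1…⟩) become ((a + b)/√2, (a − b)/√2). Kets absent from the input have amplitude 0.
(|01⟩, |11⟩): (a, b) = (-0.6663, 0.7457) → (0.05614, -0.9984)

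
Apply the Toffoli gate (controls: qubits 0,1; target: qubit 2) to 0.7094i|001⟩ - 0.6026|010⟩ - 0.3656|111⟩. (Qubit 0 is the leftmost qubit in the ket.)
0.7094i|001⟩ - 0.6026|010⟩ - 0.3656|110⟩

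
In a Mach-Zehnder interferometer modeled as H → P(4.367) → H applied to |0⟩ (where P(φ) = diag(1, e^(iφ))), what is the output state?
(0.3307 - 0.4705i)|0⟩ + (0.6693 + 0.4705i)|1⟩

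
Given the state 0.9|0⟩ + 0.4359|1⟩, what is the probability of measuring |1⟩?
0.19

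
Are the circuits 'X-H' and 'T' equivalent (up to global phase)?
No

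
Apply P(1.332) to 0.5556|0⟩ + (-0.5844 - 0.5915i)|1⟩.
0.5556|0⟩ + (0.4365 - 0.7077i)|1⟩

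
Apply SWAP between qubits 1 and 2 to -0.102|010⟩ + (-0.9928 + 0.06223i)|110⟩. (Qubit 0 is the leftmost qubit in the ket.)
-0.102|001⟩ + (-0.9928 + 0.06223i)|101⟩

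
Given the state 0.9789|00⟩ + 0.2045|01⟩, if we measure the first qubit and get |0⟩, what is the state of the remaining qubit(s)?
0.9789|0⟩ + 0.2045|1⟩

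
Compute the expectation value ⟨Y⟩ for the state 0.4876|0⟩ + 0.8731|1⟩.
0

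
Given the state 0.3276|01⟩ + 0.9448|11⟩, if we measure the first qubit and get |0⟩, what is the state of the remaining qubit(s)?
|1⟩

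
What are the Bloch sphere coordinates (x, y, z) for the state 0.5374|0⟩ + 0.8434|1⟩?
(0.9065, 0, -0.4225)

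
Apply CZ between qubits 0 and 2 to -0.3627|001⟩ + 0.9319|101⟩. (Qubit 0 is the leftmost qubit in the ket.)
-0.3627|001⟩ - 0.9319|101⟩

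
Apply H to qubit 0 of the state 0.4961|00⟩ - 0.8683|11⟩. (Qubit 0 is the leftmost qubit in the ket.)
0.3508|00⟩ - 0.614|01⟩ + 0.3508|10⟩ + 0.614|11⟩

H on qubit 0 mixes each pair of kets that differ only in qubit 0: amplitudes (a, b) of (|…0…⟩, |…1…⟩) become ((a + b)/√2, (a − b)/√2). Kets absent from the input have amplitude 0.
(|00⟩, |10⟩): (a, b) = (0.4961, 0) → (0.3508, 0.3508)
(|01⟩, |11⟩): (a, b) = (0, -0.8683) → (-0.614, 0.614)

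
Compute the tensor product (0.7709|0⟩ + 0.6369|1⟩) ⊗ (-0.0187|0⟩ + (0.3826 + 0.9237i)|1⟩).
-0.01442|00⟩ + (0.2949 + 0.7121i)|01⟩ - 0.01191|10⟩ + (0.2437 + 0.5883i)|11⟩

amp(|b₁b₂…⟩) = product of the factor amplitudes for bits b₁, b₂, …; only kets whose every factor amplitude is nonzero survive.
|00⟩: (0.7709)(-0.0187) = -0.01442
|01⟩: (0.7709)(0.3826 + 0.9237i) = (0.2949 + 0.7121i)
|10⟩: (0.6369)(-0.0187) = -0.01191
|11⟩: (0.6369)(0.3826 + 0.9237i) = (0.2437 + 0.5883i)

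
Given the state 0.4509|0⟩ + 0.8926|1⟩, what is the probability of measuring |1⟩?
0.7967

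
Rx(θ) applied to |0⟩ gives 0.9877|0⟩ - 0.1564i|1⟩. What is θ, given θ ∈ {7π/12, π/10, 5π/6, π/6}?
π/10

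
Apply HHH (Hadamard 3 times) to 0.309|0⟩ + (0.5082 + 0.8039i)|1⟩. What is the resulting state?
(0.5778 + 0.5684i)|0⟩ + (-0.1409 - 0.5684i)|1⟩

H² = I, so H^3 = H: a single Hadamard. With (a, b) = (0.309, (0.5082 + 0.8039i)), H gives ((a + b)/√2, (a − b)/√2) = ((0.5778 + 0.5684i), (-0.1409 - 0.5684i)).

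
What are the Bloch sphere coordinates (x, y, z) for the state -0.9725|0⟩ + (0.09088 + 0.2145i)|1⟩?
(-0.1768, -0.4172, 0.8915)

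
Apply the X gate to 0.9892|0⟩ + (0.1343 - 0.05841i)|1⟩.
(0.1343 - 0.05841i)|0⟩ + 0.9892|1⟩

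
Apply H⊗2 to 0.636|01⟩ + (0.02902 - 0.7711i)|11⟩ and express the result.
(0.3325 - 0.3856i)|00⟩ + (-0.3325 + 0.3856i)|01⟩ + (0.3035 + 0.3856i)|10⟩ + (-0.3035 - 0.3856i)|11⟩

H⊗2 gives amp(|y⟩) = (1/2) Σ_x (−1)^(x·y) amp(|x⟩), where x·y is the number of positions in which both x and y have a 1.
|00⟩: (0.636 + (0.02902 - 0.7711i))/2 = (0.3325 - 0.3856i)
|01⟩: (-0.636 - (0.02902 - 0.7711i))/2 = (-0.3325 + 0.3856i)
|10⟩: (0.636 - (0.02902 - 0.7711i))/2 = (0.3035 + 0.3856i)
|11⟩: (-0.636 + (0.02902 - 0.7711i))/2 = (-0.3035 - 0.3856i)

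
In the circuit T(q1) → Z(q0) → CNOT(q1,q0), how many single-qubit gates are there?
2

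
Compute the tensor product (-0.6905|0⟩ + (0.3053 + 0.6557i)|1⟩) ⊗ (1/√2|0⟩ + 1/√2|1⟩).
-0.4883|00⟩ - 0.4883|01⟩ + (0.2159 + 0.4636i)|10⟩ + (0.2159 + 0.4636i)|11⟩

amp(|b₁b₂…⟩) = product of the factor amplitudes for bits b₁, b₂, …; only kets whose every factor amplitude is nonzero survive.
|00⟩: (-0.6905)(1/√2) = -0.4883
|01⟩: (-0.6905)(1/√2) = -0.4883
|10⟩: (0.3053 + 0.6557i)(1/√2) = (0.2159 + 0.4636i)
|11⟩: (0.3053 + 0.6557i)(1/√2) = (0.2159 + 0.4636i)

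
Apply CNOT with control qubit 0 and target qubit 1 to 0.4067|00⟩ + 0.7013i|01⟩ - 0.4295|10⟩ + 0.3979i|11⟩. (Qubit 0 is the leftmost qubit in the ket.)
0.4067|00⟩ + 0.7013i|01⟩ + 0.3979i|10⟩ - 0.4295|11⟩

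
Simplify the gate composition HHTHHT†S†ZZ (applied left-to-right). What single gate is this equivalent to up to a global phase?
S†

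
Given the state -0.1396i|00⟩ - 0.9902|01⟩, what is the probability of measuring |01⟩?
0.9805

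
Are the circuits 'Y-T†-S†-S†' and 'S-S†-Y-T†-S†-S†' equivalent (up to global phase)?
Yes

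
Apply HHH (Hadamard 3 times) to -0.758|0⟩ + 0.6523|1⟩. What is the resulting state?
-0.07474|0⟩ - 0.9972|1⟩

H² = I, so H^3 = H: a single Hadamard. With (a, b) = (-0.758, 0.6523), H gives ((a + b)/√2, (a − b)/√2) = (-0.07474, -0.9972).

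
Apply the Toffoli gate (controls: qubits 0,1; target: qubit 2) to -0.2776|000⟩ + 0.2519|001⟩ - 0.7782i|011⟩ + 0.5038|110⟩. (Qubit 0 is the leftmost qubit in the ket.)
-0.2776|000⟩ + 0.2519|001⟩ - 0.7782i|011⟩ + 0.5038|111⟩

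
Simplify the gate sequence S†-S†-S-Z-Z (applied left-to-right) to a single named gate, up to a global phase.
S†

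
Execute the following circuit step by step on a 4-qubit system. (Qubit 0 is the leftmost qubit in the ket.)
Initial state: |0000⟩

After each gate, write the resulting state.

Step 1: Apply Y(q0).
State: i|1000⟩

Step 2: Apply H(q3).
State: (1/√2)i|1000⟩ + (1/√2)i|1001⟩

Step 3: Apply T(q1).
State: (1/√2)i|1000⟩ + (1/√2)i|1001⟩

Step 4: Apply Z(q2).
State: (1/√2)i|1000⟩ + (1/√2)i|1001⟩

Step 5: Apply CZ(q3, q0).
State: (1/√2)i|1000⟩ - (1/√2)i|1001⟩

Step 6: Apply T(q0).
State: (-1/2 + (1/2)i)|1000⟩ + (1/2 - (1/2)i)|1001⟩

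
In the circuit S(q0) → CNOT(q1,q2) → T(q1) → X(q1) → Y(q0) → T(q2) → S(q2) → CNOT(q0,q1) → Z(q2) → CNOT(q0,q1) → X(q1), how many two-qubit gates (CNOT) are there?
3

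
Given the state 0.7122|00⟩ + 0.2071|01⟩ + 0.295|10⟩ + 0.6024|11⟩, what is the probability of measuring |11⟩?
0.3629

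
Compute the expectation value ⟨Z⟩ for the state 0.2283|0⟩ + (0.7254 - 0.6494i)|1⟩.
-0.8958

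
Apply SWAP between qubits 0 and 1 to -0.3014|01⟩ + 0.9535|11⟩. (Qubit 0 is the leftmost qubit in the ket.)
-0.3014|10⟩ + 0.9535|11⟩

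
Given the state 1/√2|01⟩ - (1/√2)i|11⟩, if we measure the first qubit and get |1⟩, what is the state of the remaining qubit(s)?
-i|1⟩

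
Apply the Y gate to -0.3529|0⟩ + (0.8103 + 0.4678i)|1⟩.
(0.4678 - 0.8103i)|0⟩ - 0.3529i|1⟩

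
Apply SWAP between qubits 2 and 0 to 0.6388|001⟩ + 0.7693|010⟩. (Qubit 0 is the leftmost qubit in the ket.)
0.7693|010⟩ + 0.6388|100⟩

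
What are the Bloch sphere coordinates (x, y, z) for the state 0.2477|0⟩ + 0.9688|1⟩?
(0.4799, 0, -0.8772)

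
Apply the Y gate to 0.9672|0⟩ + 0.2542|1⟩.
-0.2542i|0⟩ + 0.9672i|1⟩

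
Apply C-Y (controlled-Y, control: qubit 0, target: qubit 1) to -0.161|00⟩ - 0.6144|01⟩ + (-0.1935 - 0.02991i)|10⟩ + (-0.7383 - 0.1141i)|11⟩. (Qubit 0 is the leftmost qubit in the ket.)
-0.161|00⟩ - 0.6144|01⟩ + (-0.1141 + 0.7383i)|10⟩ + (0.02991 - 0.1935i)|11⟩

C-Y leaves the control-|0⟩ kets |00⟩, |01⟩ unchanged and applies Y to qubit 1 on the control-|1⟩ pair (|10⟩, |11⟩).
Y = [[0, -i], [i, 0]].
With a = amp(|10⟩) = (-0.1935 - 0.02991i) and b = amp(|11⟩) = (-0.7383 - 0.1141i):
new amp(|10⟩) = (-i)·b = (-0.1141 + 0.7383i)
new amp(|11⟩) = (i)·a = (0.02991 - 0.1935i)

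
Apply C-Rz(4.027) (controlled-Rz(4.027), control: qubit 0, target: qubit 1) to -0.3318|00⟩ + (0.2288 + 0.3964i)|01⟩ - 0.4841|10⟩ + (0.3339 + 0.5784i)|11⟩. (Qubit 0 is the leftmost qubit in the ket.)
-0.3318|00⟩ + (0.2288 + 0.3964i)|01⟩ + (0.2074 + 0.4374i)|10⟩ + (-0.6657 + 0.05393i)|11⟩

C-Rz(4.027) leaves the control-|0⟩ kets |00⟩, |01⟩ unchanged and applies Rz(4.027) to qubit 1 on the control-|1⟩ pair (|10⟩, |11⟩).
Rz(4.027) = [[e^(−iθ/2), 0], [0, e^(iθ/2)]] with e^(±iθ/2) = cos(θ/2) ± i·sin(θ/2); θ = 4.027, cos(θ/2) ≈ -0.428384, sin(θ/2) ≈ 0.903597.
With a = amp(|10⟩) = -0.4841 and b = amp(|11⟩) = (0.3339 + 0.5784i):
new amp(|10⟩) = (-0.428384 - 0.903597i)·a = (0.2074 + 0.4374i)
new amp(|11⟩) = (-0.428384 + 0.903597i)·b = (-0.6657 + 0.05393i)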